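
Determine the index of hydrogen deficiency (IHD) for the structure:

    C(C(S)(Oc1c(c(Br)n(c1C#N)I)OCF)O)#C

Molecular formula from the SMILES: C9H5BrFIN2O3S.
DoU = (2C + 2 + N − H − X)/2 = (2·9 + 2 + 2 − 5 − 3)/2 = 14/2 = 7.
(Structurally: 1 ring(s) + 6 π bond(s) = 7.)

7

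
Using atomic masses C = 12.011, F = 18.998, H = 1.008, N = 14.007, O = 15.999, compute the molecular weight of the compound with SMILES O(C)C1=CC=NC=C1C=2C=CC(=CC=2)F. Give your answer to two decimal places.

203.22

Molecular formula: C12H10FNO.
M = 12×12.011 + 1×18.998 + 10×1.008 + 1×14.007 + 1×15.999 = 203.22 g/mol.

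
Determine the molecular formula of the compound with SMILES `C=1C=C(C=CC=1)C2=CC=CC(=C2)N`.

C12H11N

Heavy atoms from the SMILES: 12 C, 1 N.
Implicit hydrogens by atom environment:
  9 × C (aromatic): 1 H each → 9
  3 × C (aromatic): no H
  1 × N: 2 H
  Total hydrogens = 11.
Molecular formula: C12H11N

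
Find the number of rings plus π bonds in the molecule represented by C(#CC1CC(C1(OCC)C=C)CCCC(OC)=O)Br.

5

Molecular formula from the SMILES: C15H21BrO3.
DoU = (2C + 2 + N − H − X)/2 = (2·15 + 2 + 0 − 21 − 1)/2 = 10/2 = 5.
(Structurally: 1 ring(s) + 4 π bond(s) = 5.)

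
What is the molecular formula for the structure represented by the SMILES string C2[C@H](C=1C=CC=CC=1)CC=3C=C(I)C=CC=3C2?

C16H15I

Heavy atoms from the SMILES: 16 C, 1 I.
Implicit hydrogens by atom environment:
  8 × C (aromatic): 1 H each → 8
  4 × C (aromatic): no H
  3 × C: 2 H each → 6
  1 × C: 1 H
  1 × I: no H
  Total hydrogens = 15.
Molecular formula: C16H15I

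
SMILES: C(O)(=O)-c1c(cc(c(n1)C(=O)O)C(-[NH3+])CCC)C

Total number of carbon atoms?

12

The symbol for carbon appears 12 times in the SMILES. Lowercase c denotes aromatic carbon and counts toward C.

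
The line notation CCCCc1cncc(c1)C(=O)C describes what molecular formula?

C11H15NO

Heavy atoms from the SMILES: 11 C, 1 N, 1 O.
Implicit hydrogens by atom environment:
  3 × C: 2 H each → 6
  3 × C (aromatic): 1 H each → 3
  2 × C: 3 H each → 6
  2 × C (aromatic): no H
  1 × C: no H
  1 × N (aromatic): no H
  1 × O: no H
  Total hydrogens = 15.
Molecular formula: C11H15NO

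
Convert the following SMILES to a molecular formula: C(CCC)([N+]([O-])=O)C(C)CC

Heavy atoms from the SMILES: 8 C, 1 N, 2 O.
Implicit hydrogens by atom environment:
  3 × C: 3 H each → 9
  3 × C: 2 H each → 6
  2 × C: 1 H each → 2
  1 × N (charge +1): no H
  1 × O: no H
  1 × O (charge -1): no H
  Total hydrogens = 17.
Molecular formula: C8H17NO2

C8H17NO2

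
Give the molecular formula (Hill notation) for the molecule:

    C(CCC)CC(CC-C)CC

Heavy atoms from the SMILES: 11 C.
Implicit hydrogens by atom environment:
  7 × C: 2 H each → 14
  3 × C: 3 H each → 9
  1 × C: 1 H
  Total hydrogens = 24.
Molecular formula: C11H24

C11H24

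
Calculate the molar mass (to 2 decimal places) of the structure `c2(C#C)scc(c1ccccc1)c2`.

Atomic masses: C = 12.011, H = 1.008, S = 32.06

Molecular formula: C12H8S.
M = 12×12.011 + 8×1.008 + 1×32.06 = 184.26 g/mol.

184.26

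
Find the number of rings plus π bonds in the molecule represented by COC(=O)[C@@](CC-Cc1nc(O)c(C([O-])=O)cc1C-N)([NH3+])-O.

Molecular formula from the SMILES: C13H19N3O6.
DoU = (2C + 2 + N − H − X)/2 = (2·13 + 2 + 3 − 19 − 0)/2 = 12/2 = 6.
(Structurally: 1 ring(s) + 5 π bond(s) = 6.)

6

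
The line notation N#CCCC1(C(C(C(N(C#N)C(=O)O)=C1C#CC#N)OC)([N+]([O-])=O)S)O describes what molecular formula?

Heavy atoms from the SMILES: 14 C, 5 N, 6 O, 1 S.
Implicit hydrogens by atom environment:
  10 × C: no H
  4 × N: no H
  3 × O: no H
  2 × C: 2 H each → 4
  2 × O: 1 H each → 2
  1 × C: 3 H
  1 × C: 1 H
  1 × N (charge +1): no H
  1 × O (charge -1): no H
  1 × S: 1 H
  Total hydrogens = 11.
Molecular formula: C14H11N5O6S

C14H11N5O6S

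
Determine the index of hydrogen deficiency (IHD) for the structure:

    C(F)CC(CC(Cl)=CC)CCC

Molecular formula from the SMILES: C10H18ClF.
DoU = (2C + 2 + N − H − X)/2 = (2·10 + 2 + 0 − 18 − 2)/2 = 2/2 = 1.
(Structurally: 0 ring(s) + 1 π bond(s) = 1.)

1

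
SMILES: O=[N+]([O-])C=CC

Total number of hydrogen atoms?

Hydrogens are implicit in SMILES; fill each atom to its normal valence:
  2 × C: 1 H each → 2
  1 × C: 3 H
  1 × N (charge +1): no H
  1 × O: no H
  1 × O (charge -1): no H
  Total hydrogens = 5.

5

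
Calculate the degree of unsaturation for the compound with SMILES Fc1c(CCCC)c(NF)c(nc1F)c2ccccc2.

Molecular formula from the SMILES: C15H15F3N2.
DoU = (2C + 2 + N − H − X)/2 = (2·15 + 2 + 2 − 15 − 3)/2 = 16/2 = 8.
(Structurally: 2 ring(s) + 6 π bond(s) = 8.)

8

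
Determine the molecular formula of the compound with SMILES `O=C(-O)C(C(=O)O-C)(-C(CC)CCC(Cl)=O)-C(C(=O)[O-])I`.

C12H15ClIO7-

Heavy atoms from the SMILES: 12 C, 1 Cl, 1 I, 7 O.
Implicit hydrogens by atom environment:
  5 × C: no H
  5 × O: no H
  3 × C: 2 H each → 6
  2 × C: 3 H each → 6
  2 × C: 1 H each → 2
  1 × Cl: no H
  1 × I: no H
  1 × O: 1 H
  1 × O (charge -1): no H
  Total hydrogens = 15.
Net charge -1.
Molecular formula: C12H15ClIO7-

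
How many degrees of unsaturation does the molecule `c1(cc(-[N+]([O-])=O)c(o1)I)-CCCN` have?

Molecular formula from the SMILES: C7H9IN2O3.
DoU = (2C + 2 + N − H − X)/2 = (2·7 + 2 + 2 − 9 − 1)/2 = 8/2 = 4.
(Structurally: 1 ring(s) + 3 π bond(s) = 4.)

4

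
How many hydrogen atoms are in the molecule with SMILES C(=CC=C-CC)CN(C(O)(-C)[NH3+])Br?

18

Hydrogens are implicit in SMILES; fill each atom to its normal valence:
  4 × C: 1 H each → 4
  2 × C: 3 H each → 6
  2 × C: 2 H each → 4
  1 × Br: no H
  1 × C: no H
  1 × N (charge +1): 3 H
  1 × N: no H
  1 × O: 1 H
  Total hydrogens = 18.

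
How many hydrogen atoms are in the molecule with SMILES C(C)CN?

9

Hydrogens are implicit in SMILES; fill each atom to its normal valence:
  2 × C: 2 H each → 4
  1 × C: 3 H
  1 × N: 2 H
  Total hydrogens = 9.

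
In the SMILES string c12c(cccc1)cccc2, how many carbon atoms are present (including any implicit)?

The symbol for carbon appears 10 times in the SMILES. Lowercase c denotes aromatic carbon and counts toward C.

10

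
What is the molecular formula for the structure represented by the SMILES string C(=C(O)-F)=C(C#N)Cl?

Heavy atoms from the SMILES: 4 C, 1 Cl, 1 F, 1 N, 1 O.
Implicit hydrogens by atom environment:
  4 × C: no H
  1 × Cl: no H
  1 × F: no H
  1 × N: no H
  1 × O: 1 H
  Total hydrogens = 1.
Molecular formula: C4HClFNO

C4HClFNO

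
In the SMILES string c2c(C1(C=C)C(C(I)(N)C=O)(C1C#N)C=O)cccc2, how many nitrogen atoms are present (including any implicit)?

The symbol for nitrogen appears 2 times in the SMILES.

2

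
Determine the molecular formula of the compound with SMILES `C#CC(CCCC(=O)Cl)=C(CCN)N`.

Heavy atoms from the SMILES: 10 C, 1 Cl, 2 N, 1 O.
Implicit hydrogens by atom environment:
  5 × C: 2 H each → 10
  4 × C: no H
  2 × N: 2 H each → 4
  1 × C: 1 H
  1 × Cl: no H
  1 × O: no H
  Total hydrogens = 15.
Molecular formula: C10H15ClN2O

C10H15ClN2O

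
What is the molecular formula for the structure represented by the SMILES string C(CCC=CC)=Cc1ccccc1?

C13H16

Heavy atoms from the SMILES: 13 C.
Implicit hydrogens by atom environment:
  5 × C (aromatic): 1 H each → 5
  4 × C: 1 H each → 4
  2 × C: 2 H each → 4
  1 × C: 3 H
  1 × C (aromatic): no H
  Total hydrogens = 16.
Molecular formula: C13H16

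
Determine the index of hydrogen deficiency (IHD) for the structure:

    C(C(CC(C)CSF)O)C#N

2

Molecular formula from the SMILES: C7H12FNOS.
DoU = (2C + 2 + N − H − X)/2 = (2·7 + 2 + 1 − 12 − 1)/2 = 4/2 = 2.
(Structurally: 0 ring(s) + 2 π bond(s) = 2.)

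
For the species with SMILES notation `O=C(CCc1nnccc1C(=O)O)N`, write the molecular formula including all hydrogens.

C8H9N3O3

Heavy atoms from the SMILES: 8 C, 3 N, 3 O.
Implicit hydrogens by atom environment:
  2 × C: 2 H each → 4
  2 × C (aromatic): 1 H each → 2
  2 × C (aromatic): no H
  2 × C: no H
  2 × N (aromatic): no H
  2 × O: no H
  1 × N: 2 H
  1 × O: 1 H
  Total hydrogens = 9.
Molecular formula: C8H9N3O3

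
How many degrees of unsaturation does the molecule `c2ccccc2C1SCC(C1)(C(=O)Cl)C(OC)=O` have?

7

Molecular formula from the SMILES: C13H13ClO3S.
DoU = (2C + 2 + N − H − X)/2 = (2·13 + 2 + 0 − 13 − 1)/2 = 14/2 = 7.
(Structurally: 2 ring(s) + 5 π bond(s) = 7.)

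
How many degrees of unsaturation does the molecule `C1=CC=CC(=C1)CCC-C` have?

4

Molecular formula from the SMILES: C10H14.
DoU = (2C + 2 + N − H − X)/2 = (2·10 + 2 + 0 − 14 − 0)/2 = 8/2 = 4.
(Structurally: 1 ring(s) + 3 π bond(s) = 4.)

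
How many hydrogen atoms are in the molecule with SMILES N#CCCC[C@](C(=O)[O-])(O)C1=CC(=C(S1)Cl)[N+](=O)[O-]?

Hydrogens are implicit in SMILES; fill each atom to its normal valence:
  3 × C: 2 H each → 6
  3 × C (aromatic): no H
  3 × C: no H
  2 × O: no H
  2 × O (charge -1): no H
  1 × C (aromatic): 1 H
  1 × Cl: no H
  1 × N (charge +1): no H
  1 × N: no H
  1 × O: 1 H
  1 × S (aromatic): no H
  Total hydrogens = 8.

8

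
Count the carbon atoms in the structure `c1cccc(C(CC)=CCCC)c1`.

The symbol for carbon appears 13 times in the SMILES. Lowercase c denotes aromatic carbon and counts toward C.

13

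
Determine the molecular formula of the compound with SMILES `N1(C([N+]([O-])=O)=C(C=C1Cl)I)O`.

Heavy atoms from the SMILES: 4 C, 1 Cl, 1 I, 2 N, 3 O.
Implicit hydrogens by atom environment:
  3 × C (aromatic): no H
  1 × C (aromatic): 1 H
  1 × Cl: no H
  1 × I: no H
  1 × N (aromatic): no H
  1 × N (charge +1): no H
  1 × O: 1 H
  1 × O: no H
  1 × O (charge -1): no H
  Total hydrogens = 2.
Molecular formula: C4H2ClIN2O3

C4H2ClIN2O3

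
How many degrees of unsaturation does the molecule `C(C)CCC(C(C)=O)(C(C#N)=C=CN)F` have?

5

Molecular formula from the SMILES: C11H15FN2O.
DoU = (2C + 2 + N − H − X)/2 = (2·11 + 2 + 2 − 15 − 1)/2 = 10/2 = 5.
(Structurally: 0 ring(s) + 5 π bond(s) = 5.)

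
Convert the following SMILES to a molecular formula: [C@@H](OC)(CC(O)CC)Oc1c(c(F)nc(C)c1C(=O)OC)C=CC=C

C18H24FNO5

Heavy atoms from the SMILES: 18 C, 1 F, 1 N, 5 O.
Implicit hydrogens by atom environment:
  5 × C: 1 H each → 5
  5 × C (aromatic): no H
  4 × C: 3 H each → 12
  4 × O: no H
  3 × C: 2 H each → 6
  1 × C: no H
  1 × F: no H
  1 × N (aromatic): no H
  1 × O: 1 H
  Total hydrogens = 24.
Molecular formula: C18H24FNO5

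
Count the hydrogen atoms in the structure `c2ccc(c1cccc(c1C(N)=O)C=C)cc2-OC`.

15

Hydrogens are implicit in SMILES; fill each atom to its normal valence:
  7 × C (aromatic): 1 H each → 7
  5 × C (aromatic): no H
  2 × O: no H
  1 × C: 3 H
  1 × C: 2 H
  1 × C: 1 H
  1 × C: no H
  1 × N: 2 H
  Total hydrogens = 15.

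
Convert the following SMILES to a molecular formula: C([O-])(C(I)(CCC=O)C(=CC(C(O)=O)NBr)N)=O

Heavy atoms from the SMILES: 1 Br, 9 C, 1 I, 2 N, 5 O.
Implicit hydrogens by atom environment:
  4 × C: no H
  3 × C: 1 H each → 3
  3 × O: no H
  2 × C: 2 H each → 4
  1 × Br: no H
  1 × I: no H
  1 × N: 2 H
  1 × N: 1 H
  1 × O: 1 H
  1 × O (charge -1): no H
  Total hydrogens = 11.
Net charge -1.
Molecular formula: C9H11BrIN2O5-

C9H11BrIN2O5-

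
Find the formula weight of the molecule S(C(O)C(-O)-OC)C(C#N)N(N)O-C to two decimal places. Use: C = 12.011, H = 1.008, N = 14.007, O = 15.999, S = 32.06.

Molecular formula: C6H13N3O4S.
M = 6×12.011 + 13×1.008 + 3×14.007 + 4×15.999 + 1×32.06 = 223.25 g/mol.

223.25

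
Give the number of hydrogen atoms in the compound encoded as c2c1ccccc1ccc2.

8

Hydrogens are implicit in SMILES; fill each atom to its normal valence:
  8 × C (aromatic): 1 H each → 8
  2 × C (aromatic): no H
  Total hydrogens = 8.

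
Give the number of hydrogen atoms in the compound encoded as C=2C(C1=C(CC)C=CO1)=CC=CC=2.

Hydrogens are implicit in SMILES; fill each atom to its normal valence:
  7 × C (aromatic): 1 H each → 7
  3 × C (aromatic): no H
  1 × C: 3 H
  1 × C: 2 H
  1 × O (aromatic): no H
  Total hydrogens = 12.

12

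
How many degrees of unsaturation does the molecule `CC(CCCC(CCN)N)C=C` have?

1

Molecular formula from the SMILES: C10H22N2.
DoU = (2C + 2 + N − H − X)/2 = (2·10 + 2 + 2 − 22 − 0)/2 = 2/2 = 1.
(Structurally: 0 ring(s) + 1 π bond(s) = 1.)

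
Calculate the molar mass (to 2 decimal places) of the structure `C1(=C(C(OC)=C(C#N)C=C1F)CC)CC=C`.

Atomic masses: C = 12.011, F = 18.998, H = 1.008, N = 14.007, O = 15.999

219.26

Molecular formula: C13H14FNO.
M = 13×12.011 + 1×18.998 + 14×1.008 + 1×14.007 + 1×15.999 = 219.26 g/mol.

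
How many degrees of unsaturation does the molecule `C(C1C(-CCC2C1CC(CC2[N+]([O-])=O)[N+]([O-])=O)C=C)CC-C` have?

5

Molecular formula from the SMILES: C16H26N2O4.
DoU = (2C + 2 + N − H − X)/2 = (2·16 + 2 + 2 − 26 − 0)/2 = 10/2 = 5.
(Structurally: 2 ring(s) + 3 π bond(s) = 5.)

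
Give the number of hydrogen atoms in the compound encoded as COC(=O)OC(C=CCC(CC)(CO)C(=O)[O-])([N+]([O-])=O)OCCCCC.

26

Hydrogens are implicit in SMILES; fill each atom to its normal valence:
  7 × C: 2 H each → 14
  6 × O: no H
  4 × C: no H
  3 × C: 3 H each → 9
  2 × C: 1 H each → 2
  2 × O (charge -1): no H
  1 × N (charge +1): no H
  1 × O: 1 H
  Total hydrogens = 26.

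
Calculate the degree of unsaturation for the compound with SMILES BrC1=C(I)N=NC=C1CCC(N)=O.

Molecular formula from the SMILES: C7H7BrIN3O.
DoU = (2C + 2 + N − H − X)/2 = (2·7 + 2 + 3 − 7 − 2)/2 = 10/2 = 5.
(Structurally: 1 ring(s) + 4 π bond(s) = 5.)

5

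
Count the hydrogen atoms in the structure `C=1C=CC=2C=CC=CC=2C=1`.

8

Hydrogens are implicit in SMILES; fill each atom to its normal valence:
  8 × C (aromatic): 1 H each → 8
  2 × C (aromatic): no H
  Total hydrogens = 8.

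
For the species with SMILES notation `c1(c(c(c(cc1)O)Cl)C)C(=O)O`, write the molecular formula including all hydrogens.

C8H7ClO3

Heavy atoms from the SMILES: 8 C, 1 Cl, 3 O.
Implicit hydrogens by atom environment:
  4 × C (aromatic): no H
  2 × C (aromatic): 1 H each → 2
  2 × O: 1 H each → 2
  1 × C: 3 H
  1 × C: no H
  1 × Cl: no H
  1 × O: no H
  Total hydrogens = 7.
Molecular formula: C8H7ClO3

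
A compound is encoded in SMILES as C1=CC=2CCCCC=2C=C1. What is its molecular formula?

C10H12

Heavy atoms from the SMILES: 10 C.
Implicit hydrogens by atom environment:
  4 × C: 2 H each → 8
  4 × C (aromatic): 1 H each → 4
  2 × C (aromatic): no H
  Total hydrogens = 12.
Molecular formula: C10H12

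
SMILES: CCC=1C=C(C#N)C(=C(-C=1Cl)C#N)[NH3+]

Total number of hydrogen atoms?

9

Hydrogens are implicit in SMILES; fill each atom to its normal valence:
  5 × C (aromatic): no H
  2 × C: no H
  2 × N: no H
  1 × C: 3 H
  1 × C: 2 H
  1 × C (aromatic): 1 H
  1 × Cl: no H
  1 × N (charge +1): 3 H
  Total hydrogens = 9.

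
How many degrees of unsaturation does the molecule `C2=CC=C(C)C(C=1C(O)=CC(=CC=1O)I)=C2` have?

8

Molecular formula from the SMILES: C13H11IO2.
DoU = (2C + 2 + N − H − X)/2 = (2·13 + 2 + 0 − 11 − 1)/2 = 16/2 = 8.
(Structurally: 2 ring(s) + 6 π bond(s) = 8.)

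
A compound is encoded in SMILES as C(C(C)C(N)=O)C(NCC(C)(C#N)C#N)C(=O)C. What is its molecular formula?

C12H18N4O2

Heavy atoms from the SMILES: 12 C, 4 N, 2 O.
Implicit hydrogens by atom environment:
  5 × C: no H
  3 × C: 3 H each → 9
  2 × C: 2 H each → 4
  2 × C: 1 H each → 2
  2 × N: no H
  2 × O: no H
  1 × N: 2 H
  1 × N: 1 H
  Total hydrogens = 18.
Molecular formula: C12H18N4O2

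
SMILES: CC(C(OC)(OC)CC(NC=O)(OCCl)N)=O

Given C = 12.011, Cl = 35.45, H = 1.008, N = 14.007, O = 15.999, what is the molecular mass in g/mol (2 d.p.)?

Molecular formula: C9H17ClN2O5.
M = 9×12.011 + 1×35.45 + 17×1.008 + 2×14.007 + 5×15.999 = 268.69 g/mol.

268.69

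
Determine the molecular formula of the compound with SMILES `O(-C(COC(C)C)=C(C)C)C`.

Heavy atoms from the SMILES: 9 C, 2 O.
Implicit hydrogens by atom environment:
  5 × C: 3 H each → 15
  2 × C: no H
  2 × O: no H
  1 × C: 2 H
  1 × C: 1 H
  Total hydrogens = 18.
Molecular formula: C9H18O2

C9H18O2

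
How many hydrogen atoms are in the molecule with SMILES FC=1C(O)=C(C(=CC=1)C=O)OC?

7

Hydrogens are implicit in SMILES; fill each atom to its normal valence:
  4 × C (aromatic): no H
  2 × C (aromatic): 1 H each → 2
  2 × O: no H
  1 × C: 3 H
  1 × C: 1 H
  1 × F: no H
  1 × O: 1 H
  Total hydrogens = 7.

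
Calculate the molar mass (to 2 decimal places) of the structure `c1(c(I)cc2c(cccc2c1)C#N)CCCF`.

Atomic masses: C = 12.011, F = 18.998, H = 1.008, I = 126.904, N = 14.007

339.15

Molecular formula: C14H11FIN.
M = 14×12.011 + 1×18.998 + 11×1.008 + 1×126.904 + 1×14.007 = 339.15 g/mol.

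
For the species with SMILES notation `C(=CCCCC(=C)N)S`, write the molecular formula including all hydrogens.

C7H13NS

Heavy atoms from the SMILES: 7 C, 1 N, 1 S.
Implicit hydrogens by atom environment:
  4 × C: 2 H each → 8
  2 × C: 1 H each → 2
  1 × C: no H
  1 × N: 2 H
  1 × S: 1 H
  Total hydrogens = 13.
Molecular formula: C7H13NS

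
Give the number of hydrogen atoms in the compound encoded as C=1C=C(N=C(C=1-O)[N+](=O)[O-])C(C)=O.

6

Hydrogens are implicit in SMILES; fill each atom to its normal valence:
  3 × C (aromatic): no H
  2 × C (aromatic): 1 H each → 2
  2 × O: no H
  1 × C: 3 H
  1 × C: no H
  1 × N (aromatic): no H
  1 × N (charge +1): no H
  1 × O: 1 H
  1 × O (charge -1): no H
  Total hydrogens = 6.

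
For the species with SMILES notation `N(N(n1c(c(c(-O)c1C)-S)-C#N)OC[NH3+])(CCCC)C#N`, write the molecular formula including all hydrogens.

C12H19N6O2S+

Heavy atoms from the SMILES: 12 C, 6 N, 2 O, 1 S.
Implicit hydrogens by atom environment:
  4 × C: 2 H each → 8
  4 × C (aromatic): no H
  4 × N: no H
  2 × C: 3 H each → 6
  2 × C: no H
  1 × N (charge +1): 3 H
  1 × N (aromatic): no H
  1 × O: 1 H
  1 × O: no H
  1 × S: 1 H
  Total hydrogens = 19.
Net charge +1.
Molecular formula: C12H19N6O2S+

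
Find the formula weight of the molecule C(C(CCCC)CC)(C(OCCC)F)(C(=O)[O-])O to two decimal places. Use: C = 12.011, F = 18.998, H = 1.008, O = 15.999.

263.33

Molecular formula: C13H24FO4-.
M = 13×12.011 + 1×18.998 + 24×1.008 + 4×15.999 = 263.33 g/mol.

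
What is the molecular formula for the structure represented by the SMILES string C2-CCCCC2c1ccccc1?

Heavy atoms from the SMILES: 12 C.
Implicit hydrogens by atom environment:
  5 × C: 2 H each → 10
  5 × C (aromatic): 1 H each → 5
  1 × C: 1 H
  1 × C (aromatic): no H
  Total hydrogens = 16.
Molecular formula: C12H16

C12H16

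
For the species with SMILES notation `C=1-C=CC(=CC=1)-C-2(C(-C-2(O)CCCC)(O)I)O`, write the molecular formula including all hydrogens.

C13H17IO3

Heavy atoms from the SMILES: 13 C, 1 I, 3 O.
Implicit hydrogens by atom environment:
  5 × C (aromatic): 1 H each → 5
  3 × C: 2 H each → 6
  3 × C: no H
  3 × O: 1 H each → 3
  1 × C: 3 H
  1 × C (aromatic): no H
  1 × I: no H
  Total hydrogens = 17.
Molecular formula: C13H17IO3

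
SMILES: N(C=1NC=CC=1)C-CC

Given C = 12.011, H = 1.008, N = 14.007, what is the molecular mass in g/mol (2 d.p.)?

Molecular formula: C7H12N2.
M = 7×12.011 + 12×1.008 + 2×14.007 = 124.19 g/mol.

124.19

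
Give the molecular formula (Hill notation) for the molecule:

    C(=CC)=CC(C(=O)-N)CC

C8H13NO

Heavy atoms from the SMILES: 8 C, 1 N, 1 O.
Implicit hydrogens by atom environment:
  3 × C: 1 H each → 3
  2 × C: 3 H each → 6
  2 × C: no H
  1 × C: 2 H
  1 × N: 2 H
  1 × O: no H
  Total hydrogens = 13.
Molecular formula: C8H13NO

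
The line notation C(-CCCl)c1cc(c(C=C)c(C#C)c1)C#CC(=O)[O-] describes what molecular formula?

Heavy atoms from the SMILES: 16 C, 1 Cl, 2 O.
Implicit hydrogens by atom environment:
  4 × C: 2 H each → 8
  4 × C (aromatic): no H
  4 × C: no H
  2 × C (aromatic): 1 H each → 2
  2 × C: 1 H each → 2
  1 × Cl: no H
  1 × O: no H
  1 × O (charge -1): no H
  Total hydrogens = 12.
Net charge -1.
Molecular formula: C16H12ClO2-

C16H12ClO2-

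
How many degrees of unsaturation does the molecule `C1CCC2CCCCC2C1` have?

Molecular formula from the SMILES: C10H18.
DoU = (2C + 2 + N − H − X)/2 = (2·10 + 2 + 0 − 18 − 0)/2 = 4/2 = 2.
(Structurally: 2 ring(s) + 0 π bond(s) = 2.)

2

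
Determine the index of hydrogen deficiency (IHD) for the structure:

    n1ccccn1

4

Molecular formula from the SMILES: C4H4N2.
DoU = (2C + 2 + N − H − X)/2 = (2·4 + 2 + 2 − 4 − 0)/2 = 8/2 = 4.
(Structurally: 1 ring(s) + 3 π bond(s) = 4.)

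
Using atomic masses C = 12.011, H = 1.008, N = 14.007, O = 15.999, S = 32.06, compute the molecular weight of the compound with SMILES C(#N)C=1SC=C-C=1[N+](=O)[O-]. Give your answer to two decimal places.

Molecular formula: C5H2N2O2S.
M = 5×12.011 + 2×1.008 + 2×14.007 + 2×15.999 + 1×32.06 = 154.14 g/mol.

154.14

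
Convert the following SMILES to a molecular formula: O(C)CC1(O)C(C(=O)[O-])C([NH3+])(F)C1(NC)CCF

Heavy atoms from the SMILES: 10 C, 2 F, 2 N, 4 O.
Implicit hydrogens by atom environment:
  4 × C: no H
  3 × C: 2 H each → 6
  2 × C: 3 H each → 6
  2 × F: no H
  2 × O: no H
  1 × C: 1 H
  1 × N (charge +1): 3 H
  1 × N: 1 H
  1 × O: 1 H
  1 × O (charge -1): no H
  Total hydrogens = 18.
Molecular formula: C10H18F2N2O4

C10H18F2N2O4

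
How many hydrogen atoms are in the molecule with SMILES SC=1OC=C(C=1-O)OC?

6

Hydrogens are implicit in SMILES; fill each atom to its normal valence:
  3 × C (aromatic): no H
  1 × C: 3 H
  1 × C (aromatic): 1 H
  1 × O: 1 H
  1 × O (aromatic): no H
  1 × O: no H
  1 × S: 1 H
  Total hydrogens = 6.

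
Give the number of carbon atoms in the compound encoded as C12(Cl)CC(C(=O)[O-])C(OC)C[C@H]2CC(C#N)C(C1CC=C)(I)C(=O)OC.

18

The symbol for carbon appears 18 times in the SMILES. (Cl is a single chlorine, not C + l.)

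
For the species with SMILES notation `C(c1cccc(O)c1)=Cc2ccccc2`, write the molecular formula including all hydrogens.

Heavy atoms from the SMILES: 14 C, 1 O.
Implicit hydrogens by atom environment:
  9 × C (aromatic): 1 H each → 9
  3 × C (aromatic): no H
  2 × C: 1 H each → 2
  1 × O: 1 H
  Total hydrogens = 12.
Molecular formula: C14H12O

C14H12O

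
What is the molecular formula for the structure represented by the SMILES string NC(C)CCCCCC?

C8H19N

Heavy atoms from the SMILES: 8 C, 1 N.
Implicit hydrogens by atom environment:
  5 × C: 2 H each → 10
  2 × C: 3 H each → 6
  1 × C: 1 H
  1 × N: 2 H
  Total hydrogens = 19.
Molecular formula: C8H19N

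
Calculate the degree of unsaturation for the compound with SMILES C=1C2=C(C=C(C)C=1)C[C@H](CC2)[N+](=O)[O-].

6

Molecular formula from the SMILES: C11H13NO2.
DoU = (2C + 2 + N − H − X)/2 = (2·11 + 2 + 1 − 13 − 0)/2 = 12/2 = 6.
(Structurally: 2 ring(s) + 4 π bond(s) = 6.)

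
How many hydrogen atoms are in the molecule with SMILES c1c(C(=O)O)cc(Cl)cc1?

5

Hydrogens are implicit in SMILES; fill each atom to its normal valence:
  4 × C (aromatic): 1 H each → 4
  2 × C (aromatic): no H
  1 × C: no H
  1 × Cl: no H
  1 × O: 1 H
  1 × O: no H
  Total hydrogens = 5.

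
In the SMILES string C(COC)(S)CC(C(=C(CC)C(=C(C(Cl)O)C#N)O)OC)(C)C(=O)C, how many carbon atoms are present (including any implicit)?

The symbol for carbon appears 17 times in the SMILES. (Cl is a single chlorine, not C + l.)

17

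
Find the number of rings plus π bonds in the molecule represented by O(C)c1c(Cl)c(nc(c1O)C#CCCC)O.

6

Molecular formula from the SMILES: C11H12ClNO3.
DoU = (2C + 2 + N − H − X)/2 = (2·11 + 2 + 1 − 12 − 1)/2 = 12/2 = 6.
(Structurally: 1 ring(s) + 5 π bond(s) = 6.)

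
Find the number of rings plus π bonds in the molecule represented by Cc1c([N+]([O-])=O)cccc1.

Molecular formula from the SMILES: C7H7NO2.
DoU = (2C + 2 + N − H − X)/2 = (2·7 + 2 + 1 − 7 − 0)/2 = 10/2 = 5.
(Structurally: 1 ring(s) + 4 π bond(s) = 5.)

5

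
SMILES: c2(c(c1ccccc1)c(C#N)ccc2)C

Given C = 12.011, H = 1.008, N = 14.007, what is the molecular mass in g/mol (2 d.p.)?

Molecular formula: C14H11N.
M = 14×12.011 + 11×1.008 + 1×14.007 = 193.25 g/mol.

193.25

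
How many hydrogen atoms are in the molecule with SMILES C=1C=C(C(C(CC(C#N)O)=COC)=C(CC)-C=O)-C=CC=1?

19

Hydrogens are implicit in SMILES; fill each atom to its normal valence:
  5 × C (aromatic): 1 H each → 5
  4 × C: no H
  3 × C: 1 H each → 3
  2 × C: 3 H each → 6
  2 × C: 2 H each → 4
  2 × O: no H
  1 × C (aromatic): no H
  1 × N: no H
  1 × O: 1 H
  Total hydrogens = 19.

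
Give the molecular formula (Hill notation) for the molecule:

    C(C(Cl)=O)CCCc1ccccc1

C11H13ClO

Heavy atoms from the SMILES: 11 C, 1 Cl, 1 O.
Implicit hydrogens by atom environment:
  5 × C (aromatic): 1 H each → 5
  4 × C: 2 H each → 8
  1 × C: no H
  1 × C (aromatic): no H
  1 × Cl: no H
  1 × O: no H
  Total hydrogens = 13.
Molecular formula: C11H13ClO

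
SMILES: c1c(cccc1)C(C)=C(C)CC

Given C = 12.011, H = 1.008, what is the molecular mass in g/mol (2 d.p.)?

Molecular formula: C12H16.
M = 12×12.011 + 16×1.008 = 160.26 g/mol.

160.26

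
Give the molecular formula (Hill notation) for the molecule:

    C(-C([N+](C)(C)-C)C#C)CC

Heavy atoms from the SMILES: 9 C, 1 N.
Implicit hydrogens by atom environment:
  4 × C: 3 H each → 12
  2 × C: 2 H each → 4
  2 × C: 1 H each → 2
  1 × C: no H
  1 × N (charge +1): no H
  Total hydrogens = 18.
Net charge +1.
Molecular formula: C9H18N+

C9H18N+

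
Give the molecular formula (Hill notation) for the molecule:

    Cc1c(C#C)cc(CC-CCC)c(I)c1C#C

C16H17I

Heavy atoms from the SMILES: 16 C, 1 I.
Implicit hydrogens by atom environment:
  5 × C (aromatic): no H
  4 × C: 2 H each → 8
  2 × C: 3 H each → 6
  2 × C: 1 H each → 2
  2 × C: no H
  1 × C (aromatic): 1 H
  1 × I: no H
  Total hydrogens = 17.
Molecular formula: C16H17I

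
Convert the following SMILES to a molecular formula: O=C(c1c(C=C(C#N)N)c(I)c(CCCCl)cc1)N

C13H13ClIN3O

Heavy atoms from the SMILES: 13 C, 1 Cl, 1 I, 3 N, 1 O.
Implicit hydrogens by atom environment:
  4 × C (aromatic): no H
  3 × C: 2 H each → 6
  3 × C: no H
  2 × C (aromatic): 1 H each → 2
  2 × N: 2 H each → 4
  1 × C: 1 H
  1 × Cl: no H
  1 × I: no H
  1 × N: no H
  1 × O: no H
  Total hydrogens = 13.
Molecular formula: C13H13ClIN3O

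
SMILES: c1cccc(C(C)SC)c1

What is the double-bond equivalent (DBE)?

4

Molecular formula from the SMILES: C9H12S.
DoU = (2C + 2 + N − H − X)/2 = (2·9 + 2 + 0 − 12 − 0)/2 = 8/2 = 4.
(Structurally: 1 ring(s) + 3 π bond(s) = 4.)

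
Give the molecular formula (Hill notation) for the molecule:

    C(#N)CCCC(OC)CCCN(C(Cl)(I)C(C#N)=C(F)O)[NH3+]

Heavy atoms from the SMILES: 13 C, 1 Cl, 1 F, 1 I, 4 N, 2 O.
Implicit hydrogens by atom environment:
  6 × C: 2 H each → 12
  5 × C: no H
  3 × N: no H
  1 × C: 3 H
  1 × C: 1 H
  1 × Cl: no H
  1 × F: no H
  1 × I: no H
  1 × N (charge +1): 3 H
  1 × O: 1 H
  1 × O: no H
  Total hydrogens = 20.
Net charge +1.
Molecular formula: C13H20ClFIN4O2+

C13H20ClFIN4O2+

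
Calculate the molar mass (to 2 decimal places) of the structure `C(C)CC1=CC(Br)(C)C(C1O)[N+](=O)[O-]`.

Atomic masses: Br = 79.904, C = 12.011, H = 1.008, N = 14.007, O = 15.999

Molecular formula: C9H14BrNO3.
M = 1×79.904 + 9×12.011 + 14×1.008 + 1×14.007 + 3×15.999 = 264.12 g/mol.

264.12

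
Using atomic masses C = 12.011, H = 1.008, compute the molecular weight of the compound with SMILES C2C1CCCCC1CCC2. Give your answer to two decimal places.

138.25

Molecular formula: C10H18.
M = 10×12.011 + 18×1.008 = 138.25 g/mol.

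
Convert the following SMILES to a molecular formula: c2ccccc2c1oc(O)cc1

Heavy atoms from the SMILES: 10 C, 2 O.
Implicit hydrogens by atom environment:
  7 × C (aromatic): 1 H each → 7
  3 × C (aromatic): no H
  1 × O: 1 H
  1 × O (aromatic): no H
  Total hydrogens = 8.
Molecular formula: C10H8O2

C10H8O2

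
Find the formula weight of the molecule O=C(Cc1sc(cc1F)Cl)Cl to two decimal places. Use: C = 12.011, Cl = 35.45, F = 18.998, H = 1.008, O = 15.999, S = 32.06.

213.05

Molecular formula: C6H3Cl2FOS.
M = 6×12.011 + 2×35.45 + 1×18.998 + 3×1.008 + 1×15.999 + 1×32.06 = 213.05 g/mol.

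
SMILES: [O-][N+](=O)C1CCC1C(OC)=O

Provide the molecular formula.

Heavy atoms from the SMILES: 6 C, 1 N, 4 O.
Implicit hydrogens by atom environment:
  3 × O: no H
  2 × C: 2 H each → 4
  2 × C: 1 H each → 2
  1 × C: 3 H
  1 × C: no H
  1 × N (charge +1): no H
  1 × O (charge -1): no H
  Total hydrogens = 9.
Molecular formula: C6H9NO4

C6H9NO4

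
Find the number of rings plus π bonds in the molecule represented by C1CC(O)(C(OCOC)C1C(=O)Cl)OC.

Molecular formula from the SMILES: C9H15ClO5.
DoU = (2C + 2 + N − H − X)/2 = (2·9 + 2 + 0 − 15 − 1)/2 = 4/2 = 2.
(Structurally: 1 ring(s) + 1 π bond(s) = 2.)

2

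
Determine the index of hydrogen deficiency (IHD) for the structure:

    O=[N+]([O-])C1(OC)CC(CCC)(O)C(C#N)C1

4

Molecular formula from the SMILES: C10H16N2O4.
DoU = (2C + 2 + N − H − X)/2 = (2·10 + 2 + 2 − 16 − 0)/2 = 8/2 = 4.
(Structurally: 1 ring(s) + 3 π bond(s) = 4.)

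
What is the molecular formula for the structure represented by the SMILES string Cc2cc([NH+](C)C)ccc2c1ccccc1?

C15H18N+

Heavy atoms from the SMILES: 15 C, 1 N.
Implicit hydrogens by atom environment:
  8 × C (aromatic): 1 H each → 8
  4 × C (aromatic): no H
  3 × C: 3 H each → 9
  1 × N (charge +1): 1 H
  Total hydrogens = 18.
Net charge +1.
Molecular formula: C15H18N+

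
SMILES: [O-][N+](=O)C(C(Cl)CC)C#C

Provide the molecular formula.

Heavy atoms from the SMILES: 6 C, 1 Cl, 1 N, 2 O.
Implicit hydrogens by atom environment:
  3 × C: 1 H each → 3
  1 × C: 3 H
  1 × C: 2 H
  1 × C: no H
  1 × Cl: no H
  1 × N (charge +1): no H
  1 × O: no H
  1 × O (charge -1): no H
  Total hydrogens = 8.
Molecular formula: C6H8ClNO2

C6H8ClNO2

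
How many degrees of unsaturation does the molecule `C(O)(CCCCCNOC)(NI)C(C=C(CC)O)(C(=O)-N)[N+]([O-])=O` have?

Molecular formula from the SMILES: C13H25IN4O6.
DoU = (2C + 2 + N − H − X)/2 = (2·13 + 2 + 4 − 25 − 1)/2 = 6/2 = 3.
(Structurally: 0 ring(s) + 3 π bond(s) = 3.)

3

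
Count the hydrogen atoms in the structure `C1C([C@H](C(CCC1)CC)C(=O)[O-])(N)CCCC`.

26

Hydrogens are implicit in SMILES; fill each atom to its normal valence:
  8 × C: 2 H each → 16
  2 × C: 3 H each → 6
  2 × C: 1 H each → 2
  2 × C: no H
  1 × N: 2 H
  1 × O: no H
  1 × O (charge -1): no H
  Total hydrogens = 26.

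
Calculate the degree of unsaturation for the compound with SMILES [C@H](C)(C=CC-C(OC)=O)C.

Molecular formula from the SMILES: C8H14O2.
DoU = (2C + 2 + N − H − X)/2 = (2·8 + 2 + 0 − 14 − 0)/2 = 4/2 = 2.
(Structurally: 0 ring(s) + 2 π bond(s) = 2.)

2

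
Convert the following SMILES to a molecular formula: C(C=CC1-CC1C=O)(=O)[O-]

Heavy atoms from the SMILES: 7 C, 3 O.
Implicit hydrogens by atom environment:
  5 × C: 1 H each → 5
  2 × O: no H
  1 × C: 2 H
  1 × C: no H
  1 × O (charge -1): no H
  Total hydrogens = 7.
Net charge -1.
Molecular formula: C7H7O3-

C7H7O3-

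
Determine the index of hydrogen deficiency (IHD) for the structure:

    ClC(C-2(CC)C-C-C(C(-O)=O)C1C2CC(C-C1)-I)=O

4

Molecular formula from the SMILES: C14H20ClIO3.
DoU = (2C + 2 + N − H − X)/2 = (2·14 + 2 + 0 − 20 − 2)/2 = 8/2 = 4.
(Structurally: 2 ring(s) + 2 π bond(s) = 4.)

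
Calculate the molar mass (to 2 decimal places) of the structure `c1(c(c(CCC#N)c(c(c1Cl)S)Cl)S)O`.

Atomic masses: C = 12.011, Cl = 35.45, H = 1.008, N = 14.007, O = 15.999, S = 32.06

280.18

Molecular formula: C9H7Cl2NOS2.
M = 9×12.011 + 2×35.45 + 7×1.008 + 1×14.007 + 1×15.999 + 2×32.06 = 280.18 g/mol.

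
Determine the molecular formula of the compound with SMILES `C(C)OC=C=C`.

Heavy atoms from the SMILES: 5 C, 1 O.
Implicit hydrogens by atom environment:
  2 × C: 2 H each → 4
  1 × C: 3 H
  1 × C: 1 H
  1 × C: no H
  1 × O: no H
  Total hydrogens = 8.
Molecular formula: C5H8O

C5H8O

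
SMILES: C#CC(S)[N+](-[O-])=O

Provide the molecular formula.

C3H3NO2S

Heavy atoms from the SMILES: 3 C, 1 N, 2 O, 1 S.
Implicit hydrogens by atom environment:
  2 × C: 1 H each → 2
  1 × C: no H
  1 × N (charge +1): no H
  1 × O: no H
  1 × O (charge -1): no H
  1 × S: 1 H
  Total hydrogens = 3.
Molecular formula: C3H3NO2S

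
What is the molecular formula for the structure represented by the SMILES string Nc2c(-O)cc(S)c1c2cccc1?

C10H9NOS

Heavy atoms from the SMILES: 10 C, 1 N, 1 O, 1 S.
Implicit hydrogens by atom environment:
  5 × C (aromatic): 1 H each → 5
  5 × C (aromatic): no H
  1 × N: 2 H
  1 × O: 1 H
  1 × S: 1 H
  Total hydrogens = 9.
Molecular formula: C10H9NOS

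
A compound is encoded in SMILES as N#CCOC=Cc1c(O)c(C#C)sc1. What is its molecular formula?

Heavy atoms from the SMILES: 10 C, 1 N, 2 O, 1 S.
Implicit hydrogens by atom environment:
  3 × C: 1 H each → 3
  3 × C (aromatic): no H
  2 × C: no H
  1 × C: 2 H
  1 × C (aromatic): 1 H
  1 × N: no H
  1 × O: 1 H
  1 × O: no H
  1 × S (aromatic): no H
  Total hydrogens = 7.
Molecular formula: C10H7NO2S

C10H7NO2S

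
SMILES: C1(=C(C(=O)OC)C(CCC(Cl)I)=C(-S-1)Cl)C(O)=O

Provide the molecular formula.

Heavy atoms from the SMILES: 10 C, 2 Cl, 1 I, 4 O, 1 S.
Implicit hydrogens by atom environment:
  4 × C (aromatic): no H
  3 × O: no H
  2 × C: 2 H each → 4
  2 × C: no H
  2 × Cl: no H
  1 × C: 3 H
  1 × C: 1 H
  1 × I: no H
  1 × O: 1 H
  1 × S (aromatic): no H
  Total hydrogens = 9.
Molecular formula: C10H9Cl2IO4S

C10H9Cl2IO4S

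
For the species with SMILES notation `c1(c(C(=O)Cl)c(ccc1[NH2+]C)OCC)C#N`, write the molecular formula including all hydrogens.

Heavy atoms from the SMILES: 11 C, 1 Cl, 2 N, 2 O.
Implicit hydrogens by atom environment:
  4 × C (aromatic): no H
  2 × C: 3 H each → 6
  2 × C (aromatic): 1 H each → 2
  2 × C: no H
  2 × O: no H
  1 × C: 2 H
  1 × Cl: no H
  1 × N (charge +1): 2 H
  1 × N: no H
  Total hydrogens = 12.
Net charge +1.
Molecular formula: C11H12ClN2O2+

C11H12ClN2O2+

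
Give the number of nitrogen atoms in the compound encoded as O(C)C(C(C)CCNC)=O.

1

The symbol for nitrogen appears 1 time in the SMILES.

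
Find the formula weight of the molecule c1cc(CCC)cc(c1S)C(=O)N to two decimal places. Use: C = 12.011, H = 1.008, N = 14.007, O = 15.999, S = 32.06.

Molecular formula: C10H13NOS.
M = 10×12.011 + 13×1.008 + 1×14.007 + 1×15.999 + 1×32.06 = 195.28 g/mol.

195.28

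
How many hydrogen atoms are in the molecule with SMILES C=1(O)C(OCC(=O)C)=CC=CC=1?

10

Hydrogens are implicit in SMILES; fill each atom to its normal valence:
  4 × C (aromatic): 1 H each → 4
  2 × C (aromatic): no H
  2 × O: no H
  1 × C: 3 H
  1 × C: 2 H
  1 × C: no H
  1 × O: 1 H
  Total hydrogens = 10.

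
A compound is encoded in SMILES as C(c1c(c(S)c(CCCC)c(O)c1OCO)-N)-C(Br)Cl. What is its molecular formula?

Heavy atoms from the SMILES: 1 Br, 13 C, 1 Cl, 1 N, 3 O, 1 S.
Implicit hydrogens by atom environment:
  6 × C (aromatic): no H
  5 × C: 2 H each → 10
  2 × O: 1 H each → 2
  1 × Br: no H
  1 × C: 3 H
  1 × C: 1 H
  1 × Cl: no H
  1 × N: 2 H
  1 × O: no H
  1 × S: 1 H
  Total hydrogens = 19.
Molecular formula: C13H19BrClNO3S

C13H19BrClNO3S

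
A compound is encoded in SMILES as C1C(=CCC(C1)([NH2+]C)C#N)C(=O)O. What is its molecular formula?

Heavy atoms from the SMILES: 9 C, 2 N, 2 O.
Implicit hydrogens by atom environment:
  4 × C: no H
  3 × C: 2 H each → 6
  1 × C: 3 H
  1 × C: 1 H
  1 × N (charge +1): 2 H
  1 × N: no H
  1 × O: 1 H
  1 × O: no H
  Total hydrogens = 13.
Net charge +1.
Molecular formula: C9H13N2O2+

C9H13N2O2+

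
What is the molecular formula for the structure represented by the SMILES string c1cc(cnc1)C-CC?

Heavy atoms from the SMILES: 8 C, 1 N.
Implicit hydrogens by atom environment:
  4 × C (aromatic): 1 H each → 4
  2 × C: 2 H each → 4
  1 × C: 3 H
  1 × C (aromatic): no H
  1 × N (aromatic): no H
  Total hydrogens = 11.
Molecular formula: C8H11N

C8H11N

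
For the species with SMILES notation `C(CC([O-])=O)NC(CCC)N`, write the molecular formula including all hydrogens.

Heavy atoms from the SMILES: 7 C, 2 N, 2 O.
Implicit hydrogens by atom environment:
  4 × C: 2 H each → 8
  1 × C: 3 H
  1 × C: 1 H
  1 × C: no H
  1 × N: 2 H
  1 × N: 1 H
  1 × O: no H
  1 × O (charge -1): no H
  Total hydrogens = 15.
Net charge -1.
Molecular formula: C7H15N2O2-

C7H15N2O2-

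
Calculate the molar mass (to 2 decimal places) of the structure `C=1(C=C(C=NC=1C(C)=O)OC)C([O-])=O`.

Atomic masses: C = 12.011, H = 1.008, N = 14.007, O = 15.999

Molecular formula: C9H8NO4-.
M = 9×12.011 + 8×1.008 + 1×14.007 + 4×15.999 = 194.17 g/mol.

194.17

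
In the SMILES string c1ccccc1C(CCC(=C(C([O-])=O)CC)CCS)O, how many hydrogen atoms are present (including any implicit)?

21

Hydrogens are implicit in SMILES; fill each atom to its normal valence:
  5 × C: 2 H each → 10
  5 × C (aromatic): 1 H each → 5
  3 × C: no H
  1 × C: 3 H
  1 × C: 1 H
  1 × C (aromatic): no H
  1 × O: 1 H
  1 × O: no H
  1 × O (charge -1): no H
  1 × S: 1 H
  Total hydrogens = 21.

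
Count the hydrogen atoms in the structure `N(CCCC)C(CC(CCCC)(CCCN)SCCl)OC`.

Hydrogens are implicit in SMILES; fill each atom to its normal valence:
  11 × C: 2 H each → 22
  3 × C: 3 H each → 9
  1 × C: 1 H
  1 × C: no H
  1 × Cl: no H
  1 × N: 2 H
  1 × N: 1 H
  1 × O: no H
  1 × S: no H
  Total hydrogens = 35.

35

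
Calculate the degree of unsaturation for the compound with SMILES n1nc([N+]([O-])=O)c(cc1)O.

5

Molecular formula from the SMILES: C4H3N3O3.
DoU = (2C + 2 + N − H − X)/2 = (2·4 + 2 + 3 − 3 − 0)/2 = 10/2 = 5.
(Structurally: 1 ring(s) + 4 π bond(s) = 5.)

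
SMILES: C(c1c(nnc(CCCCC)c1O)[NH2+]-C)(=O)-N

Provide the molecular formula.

C11H19N4O2+

Heavy atoms from the SMILES: 11 C, 4 N, 2 O.
Implicit hydrogens by atom environment:
  4 × C: 2 H each → 8
  4 × C (aromatic): no H
  2 × C: 3 H each → 6
  2 × N (aromatic): no H
  1 × C: no H
  1 × N: 2 H
  1 × N (charge +1): 2 H
  1 × O: 1 H
  1 × O: no H
  Total hydrogens = 19.
Net charge +1.
Molecular formula: C11H19N4O2+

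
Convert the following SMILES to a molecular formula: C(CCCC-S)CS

Heavy atoms from the SMILES: 6 C, 2 S.
Implicit hydrogens by atom environment:
  6 × C: 2 H each → 12
  2 × S: 1 H each → 2
  Total hydrogens = 14.
Molecular formula: C6H14S2

C6H14S2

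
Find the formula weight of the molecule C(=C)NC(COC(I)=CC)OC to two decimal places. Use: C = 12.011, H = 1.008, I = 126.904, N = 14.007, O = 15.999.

Molecular formula: C8H14INO2.
M = 8×12.011 + 14×1.008 + 1×126.904 + 1×14.007 + 2×15.999 = 283.11 g/mol.

283.11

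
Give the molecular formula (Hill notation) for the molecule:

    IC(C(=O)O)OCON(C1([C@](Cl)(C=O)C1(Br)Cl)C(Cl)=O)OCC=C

C11H10BrCl3INO7

Heavy atoms from the SMILES: 1 Br, 11 C, 3 Cl, 1 I, 1 N, 7 O.
Implicit hydrogens by atom environment:
  6 × O: no H
  5 × C: no H
  3 × C: 2 H each → 6
  3 × C: 1 H each → 3
  3 × Cl: no H
  1 × Br: no H
  1 × I: no H
  1 × N: no H
  1 × O: 1 H
  Total hydrogens = 10.
Molecular formula: C11H10BrCl3INO7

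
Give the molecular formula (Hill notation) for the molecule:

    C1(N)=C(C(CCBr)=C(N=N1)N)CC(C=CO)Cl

Heavy atoms from the SMILES: 1 Br, 10 C, 1 Cl, 4 N, 1 O.
Implicit hydrogens by atom environment:
  4 × C (aromatic): no H
  3 × C: 2 H each → 6
  3 × C: 1 H each → 3
  2 × N: 2 H each → 4
  2 × N (aromatic): no H
  1 × Br: no H
  1 × Cl: no H
  1 × O: 1 H
  Total hydrogens = 14.
Molecular formula: C10H14BrClN4O

C10H14BrClN4O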